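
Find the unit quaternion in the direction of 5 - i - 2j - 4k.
0.7372 - 0.1474i - 0.2949j - 0.5898k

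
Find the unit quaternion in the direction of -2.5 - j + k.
-0.8704 - 0.3482j + 0.3482k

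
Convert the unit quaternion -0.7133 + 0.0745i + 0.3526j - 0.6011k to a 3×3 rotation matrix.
[[0.0287, -0.805, -0.5926], [0.9101, 0.2663, -0.3176], [0.4135, -0.5302, 0.7402]]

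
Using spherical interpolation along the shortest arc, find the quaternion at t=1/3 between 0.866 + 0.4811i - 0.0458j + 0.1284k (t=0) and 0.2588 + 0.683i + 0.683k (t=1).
0.7185 + 0.6012i - 0.0329j + 0.3481k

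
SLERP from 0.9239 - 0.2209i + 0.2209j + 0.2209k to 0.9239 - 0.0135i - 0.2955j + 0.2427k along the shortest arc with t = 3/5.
0.9604 - 0.1008i - 0.0911j + 0.2432k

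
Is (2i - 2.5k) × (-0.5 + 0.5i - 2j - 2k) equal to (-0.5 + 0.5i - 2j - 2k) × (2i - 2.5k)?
No: pq = -6 - 6i + 2.75j - 2.75k ≠ -6 + 4i - 2.75j + 5.25k = qp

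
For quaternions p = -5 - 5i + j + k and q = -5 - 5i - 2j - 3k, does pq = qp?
No: pq = 5 + 49i - 15j + 25k ≠ 5 + 51i + 25j - 5k = qp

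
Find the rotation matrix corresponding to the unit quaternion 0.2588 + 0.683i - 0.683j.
[[0.067, -0.933, -0.3535], [-0.933, 0.067, -0.3535], [0.3535, 0.3535, -0.866]]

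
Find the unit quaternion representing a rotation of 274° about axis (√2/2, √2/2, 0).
-0.7314 + 0.4822i + 0.4822j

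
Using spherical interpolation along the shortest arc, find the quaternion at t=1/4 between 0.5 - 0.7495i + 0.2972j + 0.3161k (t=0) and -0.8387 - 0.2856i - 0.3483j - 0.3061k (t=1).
0.6772 - 0.5352i + 0.3558j + 0.3584k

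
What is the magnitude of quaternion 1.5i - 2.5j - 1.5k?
3.279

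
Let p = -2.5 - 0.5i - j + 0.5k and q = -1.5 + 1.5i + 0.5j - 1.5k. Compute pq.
5.75 - 1.75i + 0.25j + 4.25k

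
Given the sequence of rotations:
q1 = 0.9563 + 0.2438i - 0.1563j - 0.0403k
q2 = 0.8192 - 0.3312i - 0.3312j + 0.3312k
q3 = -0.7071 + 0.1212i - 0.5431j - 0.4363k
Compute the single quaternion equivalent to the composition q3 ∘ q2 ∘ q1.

q2 · q1 = 0.8257 - 0.0519i - 0.3774j + 0.4162k
q3 · q2 · q1 = -0.6009 - 0.2539i - 0.2094j - 0.7285k
-0.6009 - 0.2539i - 0.2094j - 0.7285k


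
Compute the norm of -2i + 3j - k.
√14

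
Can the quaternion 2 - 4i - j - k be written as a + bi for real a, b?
No. The quaternion 2 - 4i - j - k has j-coefficient y = -1 and k-coefficient z = -1, not both zero, so it does not lie in the complex subalgebra spanned by 1 and i.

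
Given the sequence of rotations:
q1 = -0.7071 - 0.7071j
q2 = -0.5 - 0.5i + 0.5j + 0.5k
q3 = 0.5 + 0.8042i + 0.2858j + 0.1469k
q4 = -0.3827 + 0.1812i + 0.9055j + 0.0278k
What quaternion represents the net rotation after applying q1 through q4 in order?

q2 · q1 = 0.7071 + 0.7071i
q3 · q2 · q1 = -0.2151 + 0.9222i + 0.306j - 0.0982k
q4 · q3 · q2 · q1 = -0.3591 - 0.4893i - 0.2684j - 0.748k
-0.3591 - 0.4893i - 0.2684j - 0.748k


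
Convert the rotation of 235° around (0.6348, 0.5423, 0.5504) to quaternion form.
-0.4617 + 0.5631i + 0.481j + 0.4882k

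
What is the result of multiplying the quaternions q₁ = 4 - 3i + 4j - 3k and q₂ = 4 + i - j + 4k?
35 + 5i + 21j + 3k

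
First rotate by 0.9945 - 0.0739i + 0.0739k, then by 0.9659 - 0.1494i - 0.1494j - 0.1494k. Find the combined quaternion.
0.9606 - 0.231i - 0.1265j - 0.0882k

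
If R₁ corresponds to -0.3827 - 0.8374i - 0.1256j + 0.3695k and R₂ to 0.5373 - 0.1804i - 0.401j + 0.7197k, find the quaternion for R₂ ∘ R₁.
-0.673 - 0.4387i - 0.45j - 0.39k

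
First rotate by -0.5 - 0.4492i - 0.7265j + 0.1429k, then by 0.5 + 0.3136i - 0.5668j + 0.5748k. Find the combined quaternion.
-0.603 - 0.0448i - 0.3829j - 0.6984k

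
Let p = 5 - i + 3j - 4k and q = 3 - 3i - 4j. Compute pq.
24 - 34i + j + k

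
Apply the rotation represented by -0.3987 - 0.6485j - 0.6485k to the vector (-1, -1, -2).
(0.165, -2.358, -0.642)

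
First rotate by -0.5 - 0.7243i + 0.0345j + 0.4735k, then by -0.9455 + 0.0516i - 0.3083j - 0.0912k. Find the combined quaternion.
0.5639 + 0.5162i + 0.1632j - 0.6236k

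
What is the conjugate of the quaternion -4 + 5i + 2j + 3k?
-4 - 5i - 2j - 3k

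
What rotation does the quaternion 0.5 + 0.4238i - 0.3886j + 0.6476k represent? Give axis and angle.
axis = (0.4894, -0.4487, 0.7478), θ = 2π/3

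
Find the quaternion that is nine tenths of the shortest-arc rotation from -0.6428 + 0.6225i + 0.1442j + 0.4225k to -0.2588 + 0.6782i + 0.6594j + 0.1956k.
-0.3064 + 0.6877i + 0.6186j + 0.2247k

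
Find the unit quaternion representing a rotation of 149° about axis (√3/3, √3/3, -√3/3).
0.2672 + 0.5564i + 0.5564j - 0.5564k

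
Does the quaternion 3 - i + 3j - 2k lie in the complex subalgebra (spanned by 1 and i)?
No. The quaternion 3 - i + 3j - 2k has j-coefficient y = 3 and k-coefficient z = -2, not both zero, so it does not lie in the complex subalgebra spanned by 1 and i.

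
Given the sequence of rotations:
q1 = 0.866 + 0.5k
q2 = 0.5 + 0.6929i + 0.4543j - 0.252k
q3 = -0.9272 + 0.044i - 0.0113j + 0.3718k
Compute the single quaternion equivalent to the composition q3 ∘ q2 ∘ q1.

q2 · q1 = 0.559 + 0.8272i + 0.047j + 0.0318k
q3 · q2 · q1 = -0.566 - 0.7602i + 0.2563j + 0.1898k
-0.566 - 0.7602i + 0.2563j + 0.1898k


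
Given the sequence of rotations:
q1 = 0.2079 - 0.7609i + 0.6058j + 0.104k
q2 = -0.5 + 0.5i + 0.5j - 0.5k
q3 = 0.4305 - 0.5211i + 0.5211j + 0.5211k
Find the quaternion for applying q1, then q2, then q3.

q2 · q1 = 0.0256 + 0.8393i + 0.1295j + 0.5274k
q3 · q2 · q1 = 0.1061 + 0.5553i + 0.7813j - 0.2645k
0.1061 + 0.5553i + 0.7813j - 0.2645k


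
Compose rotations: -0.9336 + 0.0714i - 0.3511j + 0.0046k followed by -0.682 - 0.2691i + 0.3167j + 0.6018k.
0.7644 + 0.4153i - 0.012j - 0.4931k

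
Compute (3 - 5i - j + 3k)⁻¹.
0.0682 + 0.1136i + 0.0227j - 0.0682k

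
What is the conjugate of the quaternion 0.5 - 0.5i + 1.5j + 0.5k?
0.5 + 0.5i - 1.5j - 0.5k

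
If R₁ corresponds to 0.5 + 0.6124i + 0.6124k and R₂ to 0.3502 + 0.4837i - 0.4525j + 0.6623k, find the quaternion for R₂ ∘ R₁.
-0.5267 + 0.1792i - 0.1169j + 0.8227k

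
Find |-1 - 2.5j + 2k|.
3.354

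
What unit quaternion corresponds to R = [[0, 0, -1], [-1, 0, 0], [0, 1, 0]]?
-0.5 - 0.5i + 0.5j + 0.5k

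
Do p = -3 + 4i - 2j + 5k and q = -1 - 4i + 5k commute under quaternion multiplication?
No: pq = -6 - 2i - 38j - 28k ≠ -6 + 18i + 42j - 12k = qp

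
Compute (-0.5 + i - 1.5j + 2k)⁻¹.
-0.0667 - 0.1333i + 0.2j - 0.2667k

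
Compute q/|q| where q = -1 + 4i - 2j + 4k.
-0.1644 + 0.6576i - 0.3288j + 0.6576k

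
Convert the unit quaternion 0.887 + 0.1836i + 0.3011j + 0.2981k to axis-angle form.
axis = (0.3976, 0.6521, 0.6456), θ = 55°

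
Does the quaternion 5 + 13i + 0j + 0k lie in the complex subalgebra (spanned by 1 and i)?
Yes. The quaternion 5 + 13i has j- and k-coefficients y = z = 0, so it lies in the complex subalgebra spanned by 1 and i.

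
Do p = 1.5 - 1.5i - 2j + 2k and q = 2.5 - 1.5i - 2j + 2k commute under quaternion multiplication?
Yes: pq = qp = -6.5 - 6i - 8j + 8k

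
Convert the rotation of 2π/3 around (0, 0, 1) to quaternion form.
0.5 + 0.866k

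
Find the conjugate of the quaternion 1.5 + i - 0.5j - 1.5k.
1.5 - i + 0.5j + 1.5k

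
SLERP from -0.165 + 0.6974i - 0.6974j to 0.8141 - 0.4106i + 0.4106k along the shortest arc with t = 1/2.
-0.5809 + 0.6573i - 0.4137j - 0.2436k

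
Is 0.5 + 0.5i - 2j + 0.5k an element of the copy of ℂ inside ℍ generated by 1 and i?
No. The quaternion 0.5 + 0.5i - 2j + 0.5k has j-coefficient y = -2 and k-coefficient z = 0.5, not both zero, so it does not lie in the complex subalgebra spanned by 1 and i.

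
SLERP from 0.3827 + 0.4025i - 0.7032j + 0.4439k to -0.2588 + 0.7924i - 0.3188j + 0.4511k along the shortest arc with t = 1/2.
0.0683 + 0.6589i - 0.5636j + 0.4935k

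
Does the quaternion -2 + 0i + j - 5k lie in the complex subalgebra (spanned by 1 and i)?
No. The quaternion -2 + j - 5k has j-coefficient y = 1 and k-coefficient z = -5, not both zero, so it does not lie in the complex subalgebra spanned by 1 and i.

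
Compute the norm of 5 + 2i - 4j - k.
√46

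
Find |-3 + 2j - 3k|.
√22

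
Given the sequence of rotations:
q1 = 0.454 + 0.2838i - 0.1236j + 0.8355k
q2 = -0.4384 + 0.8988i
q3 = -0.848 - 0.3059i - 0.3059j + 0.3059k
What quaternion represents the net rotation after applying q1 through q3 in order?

q2 · q1 = -0.4541 + 0.2836i - 0.6968j - 0.4774k
q3 · q2 · q1 = 0.4047 + 0.2576i + 0.6705j + 0.5658k
0.4047 + 0.2576i + 0.6705j + 0.5658k


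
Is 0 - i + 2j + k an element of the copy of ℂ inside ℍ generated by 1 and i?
No. The quaternion -i + 2j + k has j-coefficient y = 2 and k-coefficient z = 1, not both zero, so it does not lie in the complex subalgebra spanned by 1 and i.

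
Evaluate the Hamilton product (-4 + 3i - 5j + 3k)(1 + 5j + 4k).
9 - 32i - 37j + 2k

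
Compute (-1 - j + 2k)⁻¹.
-0.1667 + 0.1667j - 0.3333k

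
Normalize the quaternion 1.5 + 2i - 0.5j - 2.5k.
0.4201 + 0.5601i - 0.14j - 0.7001k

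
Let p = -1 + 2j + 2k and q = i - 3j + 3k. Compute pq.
11i + 5j - 5k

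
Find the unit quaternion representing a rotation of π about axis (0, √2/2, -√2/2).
0.7071j - 0.7071k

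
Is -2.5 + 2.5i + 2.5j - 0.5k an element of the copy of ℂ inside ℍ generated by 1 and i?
No. The quaternion -2.5 + 2.5i + 2.5j - 0.5k has j-coefficient y = 2.5 and k-coefficient z = -0.5, not both zero, so it does not lie in the complex subalgebra spanned by 1 and i.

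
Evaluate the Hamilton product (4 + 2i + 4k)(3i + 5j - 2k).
2 - 8i + 36j + 2k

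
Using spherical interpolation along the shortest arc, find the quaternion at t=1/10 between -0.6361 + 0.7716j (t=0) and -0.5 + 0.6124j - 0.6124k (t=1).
-0.6344 + 0.7702j - 0.0659k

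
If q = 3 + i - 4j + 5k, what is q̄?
3 - i + 4j - 5k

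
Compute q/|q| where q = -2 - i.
-0.8944 - 0.4472i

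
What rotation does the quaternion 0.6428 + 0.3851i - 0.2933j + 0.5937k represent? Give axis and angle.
axis = (0.5027, -0.3829, 0.775), θ = 100°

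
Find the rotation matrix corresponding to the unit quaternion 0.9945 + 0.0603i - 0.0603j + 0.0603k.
[[0.9855, -0.1272, -0.1127], [0.1127, 0.9855, -0.1272], [0.1272, 0.1127, 0.9855]]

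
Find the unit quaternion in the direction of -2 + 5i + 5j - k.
-0.2697 + 0.6742i + 0.6742j - 0.1348k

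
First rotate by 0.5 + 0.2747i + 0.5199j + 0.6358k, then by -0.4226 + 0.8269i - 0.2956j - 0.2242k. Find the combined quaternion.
-0.1422 + 0.226i - 0.9548j + 0.1303k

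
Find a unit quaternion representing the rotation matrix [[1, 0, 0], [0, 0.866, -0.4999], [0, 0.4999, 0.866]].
0.9659 + 0.2588i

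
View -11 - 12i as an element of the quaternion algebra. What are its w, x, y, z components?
-11 - 12i + 0j + 0k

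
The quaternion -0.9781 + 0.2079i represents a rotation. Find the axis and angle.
axis = (1, 0, 0), θ = 336°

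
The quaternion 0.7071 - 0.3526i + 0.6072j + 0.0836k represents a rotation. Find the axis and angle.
axis = (-0.4986, 0.8587, 0.1182), θ = π/2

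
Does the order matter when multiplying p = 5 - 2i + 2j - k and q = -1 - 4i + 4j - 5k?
Yes: pq = -26 - 24i + 12j - 24k ≠ -26 - 12i + 24j - 24k = qp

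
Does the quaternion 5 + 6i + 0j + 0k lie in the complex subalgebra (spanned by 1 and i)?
Yes. The quaternion 5 + 6i has j- and k-coefficients y = z = 0, so it lies in the complex subalgebra spanned by 1 and i.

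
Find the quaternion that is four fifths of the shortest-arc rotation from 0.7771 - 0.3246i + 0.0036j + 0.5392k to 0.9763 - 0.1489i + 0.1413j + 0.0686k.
0.9601 - 0.1898i + 0.116j + 0.1695k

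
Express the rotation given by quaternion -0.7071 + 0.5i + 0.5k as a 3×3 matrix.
[[0.5, 0.7071, 0.5], [-0.7071, 0, 0.7071], [0.5, -0.7071, 0.5]]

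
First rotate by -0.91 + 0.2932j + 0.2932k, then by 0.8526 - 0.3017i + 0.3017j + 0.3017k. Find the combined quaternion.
-0.9528 + 0.2745i + 0.0639j - 0.113k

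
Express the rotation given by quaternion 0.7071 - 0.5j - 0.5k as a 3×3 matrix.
[[0, 0.7071, -0.7071], [-0.7071, 0.5, 0.5], [0.7071, 0.5, 0.5]]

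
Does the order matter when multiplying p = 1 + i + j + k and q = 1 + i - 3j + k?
Yes: pq = 2 + 6i - 2j - 2k ≠ 2 - 2i - 2j + 6k = qp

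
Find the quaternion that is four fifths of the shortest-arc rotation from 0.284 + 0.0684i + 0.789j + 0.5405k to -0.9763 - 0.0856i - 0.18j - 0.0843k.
0.9109 + 0.0904i + 0.347j + 0.2041k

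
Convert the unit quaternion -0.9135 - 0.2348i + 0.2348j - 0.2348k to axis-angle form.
axis = (-√3/3, √3/3, -√3/3), θ = 312°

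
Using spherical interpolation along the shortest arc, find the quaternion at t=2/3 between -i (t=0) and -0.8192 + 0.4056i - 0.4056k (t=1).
0.6231 - 0.7188i + 0.3085k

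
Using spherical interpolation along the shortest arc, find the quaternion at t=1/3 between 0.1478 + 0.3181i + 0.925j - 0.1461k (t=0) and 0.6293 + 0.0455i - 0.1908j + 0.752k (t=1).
-0.1659 + 0.238i + 0.8389j - 0.4606k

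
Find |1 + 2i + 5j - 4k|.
√46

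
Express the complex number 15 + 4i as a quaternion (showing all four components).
15 + 4i + 0j + 0k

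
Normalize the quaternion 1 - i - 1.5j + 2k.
0.3482 - 0.3482i - 0.5222j + 0.6963k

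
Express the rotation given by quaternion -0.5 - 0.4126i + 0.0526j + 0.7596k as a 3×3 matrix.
[[-0.1595, 0.7162, -0.6794], [-0.803, -0.4945, -0.3327], [-0.5742, 0.4925, 0.654]]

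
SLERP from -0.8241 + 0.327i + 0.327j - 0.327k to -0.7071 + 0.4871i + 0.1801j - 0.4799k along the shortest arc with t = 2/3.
-0.7533 + 0.4377i + 0.2314j - 0.4329k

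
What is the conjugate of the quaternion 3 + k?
3 - k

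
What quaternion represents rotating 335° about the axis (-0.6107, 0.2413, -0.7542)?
-0.9763 - 0.1322i + 0.0522j - 0.1632k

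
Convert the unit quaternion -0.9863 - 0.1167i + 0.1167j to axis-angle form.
axis = (-√2/2, √2/2, 0), θ = 341°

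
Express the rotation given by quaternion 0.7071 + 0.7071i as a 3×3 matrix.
[[1, 0, 0], [0, 0, -1], [0, 1, 0]]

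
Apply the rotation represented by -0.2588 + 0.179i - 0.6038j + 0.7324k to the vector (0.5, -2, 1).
(-0.152, -0.816, 2.136)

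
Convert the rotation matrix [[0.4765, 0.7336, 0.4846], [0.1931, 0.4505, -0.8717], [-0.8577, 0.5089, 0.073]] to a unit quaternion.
0.7071 + 0.4881i + 0.4746j - 0.1911k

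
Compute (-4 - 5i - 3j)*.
-4 + 5i + 3j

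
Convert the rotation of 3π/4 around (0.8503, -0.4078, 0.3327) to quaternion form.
0.3827 + 0.7856i - 0.3768j + 0.3074k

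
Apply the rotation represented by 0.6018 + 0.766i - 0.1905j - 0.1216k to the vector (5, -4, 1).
(4.656, -2.254, -3.904)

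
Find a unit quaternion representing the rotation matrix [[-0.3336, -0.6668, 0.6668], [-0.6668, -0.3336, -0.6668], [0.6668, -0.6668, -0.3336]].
0.5774i - 0.5774j + 0.5774k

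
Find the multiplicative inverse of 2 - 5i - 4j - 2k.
0.0408 + 0.102i + 0.0816j + 0.0408k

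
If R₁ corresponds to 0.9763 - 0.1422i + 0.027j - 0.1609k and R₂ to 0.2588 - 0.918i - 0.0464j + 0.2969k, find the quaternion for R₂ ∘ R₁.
0.1712 - 0.9336i - 0.2282j + 0.2168k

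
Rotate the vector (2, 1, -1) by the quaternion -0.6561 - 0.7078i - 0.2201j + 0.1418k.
(2.135, 1.2, -0.014)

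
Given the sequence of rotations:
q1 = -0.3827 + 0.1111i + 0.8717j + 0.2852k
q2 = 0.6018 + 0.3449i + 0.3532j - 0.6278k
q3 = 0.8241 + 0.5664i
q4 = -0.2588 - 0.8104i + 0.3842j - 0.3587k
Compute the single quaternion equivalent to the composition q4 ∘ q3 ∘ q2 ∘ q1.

q2 · q1 = -0.3975 + 0.5829i + 0.2213j + 0.6733k
q3 · q2 · q1 = -0.6577 + 0.2552i - 0.199j + 0.6802k
q4 · q3 · q2 · q1 = 0.6975 + 0.6569i + 0.2585j + 0.1231k
0.6975 + 0.6569i + 0.2585j + 0.1231k


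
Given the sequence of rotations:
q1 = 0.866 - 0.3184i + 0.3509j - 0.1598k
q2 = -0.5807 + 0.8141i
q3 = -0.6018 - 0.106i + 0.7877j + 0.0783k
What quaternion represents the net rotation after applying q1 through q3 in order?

q2 · q1 = -0.2437 + 0.8899i - 0.0737j + 0.3785k
q3 · q2 · q1 = 0.2694 - 0.2058i - 0.0378j - 0.94k
0.2694 - 0.2058i - 0.0378j - 0.94k


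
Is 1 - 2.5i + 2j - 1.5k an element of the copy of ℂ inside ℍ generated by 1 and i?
No. The quaternion 1 - 2.5i + 2j - 1.5k has j-coefficient y = 2 and k-coefficient z = -1.5, not both zero, so it does not lie in the complex subalgebra spanned by 1 and i.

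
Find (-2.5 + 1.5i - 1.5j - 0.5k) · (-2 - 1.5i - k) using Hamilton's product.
6.75 + 2.25i + 5.25j + 1.25k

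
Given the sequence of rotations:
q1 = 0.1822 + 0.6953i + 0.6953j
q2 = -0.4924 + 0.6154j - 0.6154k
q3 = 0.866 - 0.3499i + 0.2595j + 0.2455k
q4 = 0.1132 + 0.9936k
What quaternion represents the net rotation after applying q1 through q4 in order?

q2 · q1 = -0.5176 + 0.0855i - 0.6581j - 0.54k
q3 · q2 · q1 = -0.115 + 0.2766i - 0.8722j - 0.3866k
q4 · q3 · q2 · q1 = 0.3711 + 0.8979i + 0.1761j - 0.158k
0.3711 + 0.8979i + 0.1761j - 0.158k


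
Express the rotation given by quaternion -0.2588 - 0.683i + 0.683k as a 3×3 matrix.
[[0.067, 0.3535, -0.933], [-0.3535, -0.866, -0.3535], [-0.933, 0.3535, 0.067]]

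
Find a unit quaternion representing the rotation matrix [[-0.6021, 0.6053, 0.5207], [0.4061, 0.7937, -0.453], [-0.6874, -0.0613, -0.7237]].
0.342 + 0.2863i + 0.8831j - 0.1456k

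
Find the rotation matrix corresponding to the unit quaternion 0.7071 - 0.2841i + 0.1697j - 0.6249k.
[[0.1614, 0.7873, 0.5951], [-0.9802, 0.0576, 0.1897], [0.1151, -0.6139, 0.781]]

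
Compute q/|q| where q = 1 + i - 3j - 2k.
0.2582 + 0.2582i - 0.7746j - 0.5164k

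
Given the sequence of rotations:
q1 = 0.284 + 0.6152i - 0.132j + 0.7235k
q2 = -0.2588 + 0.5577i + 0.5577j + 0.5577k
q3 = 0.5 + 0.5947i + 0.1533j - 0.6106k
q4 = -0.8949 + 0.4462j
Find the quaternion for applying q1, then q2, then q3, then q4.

q2 · q1 = -0.7465 + 0.4763i + 0.1321j - 0.4456k
q3 · q2 · q1 = -0.9488 - 0.1934i - 0.0742j + 0.2386k
q4 · q3 · q2 · q1 = 0.8822 + 0.2795i - 0.357j - 0.1272k
0.8822 + 0.2795i - 0.357j - 0.1272k


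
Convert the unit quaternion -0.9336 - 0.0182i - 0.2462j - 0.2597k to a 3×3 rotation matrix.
[[0.7439, -0.476, 0.4692], [0.4939, 0.8644, 0.0939], [-0.4503, 0.1619, 0.8781]]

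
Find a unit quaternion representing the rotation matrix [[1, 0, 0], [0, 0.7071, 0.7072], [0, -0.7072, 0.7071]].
0.9239 - 0.3827i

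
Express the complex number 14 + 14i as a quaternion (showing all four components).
14 + 14i + 0j + 0k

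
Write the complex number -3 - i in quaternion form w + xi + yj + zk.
-3 - i + 0j + 0k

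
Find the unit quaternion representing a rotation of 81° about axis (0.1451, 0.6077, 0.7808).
0.7604 + 0.0942i + 0.3947j + 0.5071k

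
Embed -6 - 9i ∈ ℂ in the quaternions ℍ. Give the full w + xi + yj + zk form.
-6 - 9i + 0j + 0k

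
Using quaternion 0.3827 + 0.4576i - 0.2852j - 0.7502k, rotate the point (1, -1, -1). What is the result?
(0.303, -0.368, -1.665)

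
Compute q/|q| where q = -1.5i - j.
-0.8321i - 0.5547j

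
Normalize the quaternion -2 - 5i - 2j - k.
-0.343 - 0.8575i - 0.343j - 0.1715k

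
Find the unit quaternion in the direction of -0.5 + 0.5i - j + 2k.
-0.2132 + 0.2132i - 0.4264j + 0.8528k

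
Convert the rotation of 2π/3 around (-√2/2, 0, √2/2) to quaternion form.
0.5 - 0.6124i + 0.6124k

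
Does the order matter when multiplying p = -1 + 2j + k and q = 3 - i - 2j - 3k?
Yes: pq = 4 - 3i + 7j + 8k ≠ 4 + 5i + 9j + 4k = qp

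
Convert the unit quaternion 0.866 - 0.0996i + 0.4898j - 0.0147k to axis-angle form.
axis = (-0.1992, 0.9795, -0.0294), θ = π/3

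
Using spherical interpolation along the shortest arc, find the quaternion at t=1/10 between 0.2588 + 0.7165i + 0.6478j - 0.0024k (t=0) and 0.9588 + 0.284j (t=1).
0.3625 + 0.6735i + 0.6442j - 0.0023k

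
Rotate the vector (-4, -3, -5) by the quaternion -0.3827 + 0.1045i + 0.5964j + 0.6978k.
(2.318, -2.937, -6)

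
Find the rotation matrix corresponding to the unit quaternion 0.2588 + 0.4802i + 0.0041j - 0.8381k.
[[-0.4049, 0.4377, -0.8028], [-0.4299, -0.866, -0.2554], [-0.807, 0.2417, 0.5388]]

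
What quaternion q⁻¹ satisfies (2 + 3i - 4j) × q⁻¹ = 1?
0.069 - 0.1034i + 0.1379j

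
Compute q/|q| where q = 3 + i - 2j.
0.8018 + 0.2673i - 0.5345j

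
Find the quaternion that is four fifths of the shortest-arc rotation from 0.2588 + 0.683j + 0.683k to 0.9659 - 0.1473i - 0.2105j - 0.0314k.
0.9756 - 0.1372i + 0.0047j + 0.1715k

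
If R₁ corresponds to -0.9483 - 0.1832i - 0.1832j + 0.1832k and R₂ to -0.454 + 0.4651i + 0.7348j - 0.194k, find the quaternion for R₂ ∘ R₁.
0.6859 - 0.2588i - 0.6633j + 0.1502k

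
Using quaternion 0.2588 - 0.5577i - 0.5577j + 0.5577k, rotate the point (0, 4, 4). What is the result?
(-2.309, -2.31, -4.619)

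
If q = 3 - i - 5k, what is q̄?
3 + i + 5k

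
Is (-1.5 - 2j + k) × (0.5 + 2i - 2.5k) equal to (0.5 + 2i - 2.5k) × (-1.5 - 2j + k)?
No: pq = 1.75 + 2i + j + 8.25k ≠ 1.75 - 8i - 3j + 0.25k = qp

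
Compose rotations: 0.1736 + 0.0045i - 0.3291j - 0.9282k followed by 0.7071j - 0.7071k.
-0.4236 - 0.889i + 0.1196j - 0.1259k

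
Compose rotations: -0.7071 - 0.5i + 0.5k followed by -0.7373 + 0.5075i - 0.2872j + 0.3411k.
0.6045 - 0.1338i - 0.2212j - 0.7534k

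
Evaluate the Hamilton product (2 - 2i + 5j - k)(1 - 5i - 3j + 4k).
11 + 5i + 12j + 38k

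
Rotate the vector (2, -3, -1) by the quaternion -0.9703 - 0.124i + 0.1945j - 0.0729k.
(2.756, -2.42, -0.739)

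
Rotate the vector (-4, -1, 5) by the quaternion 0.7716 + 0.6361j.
(4.145, -1, 4.88)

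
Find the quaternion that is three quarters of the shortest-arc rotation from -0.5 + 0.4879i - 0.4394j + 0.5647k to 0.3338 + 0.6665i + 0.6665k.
0.1234 + 0.6843i - 0.1295j + 0.7069k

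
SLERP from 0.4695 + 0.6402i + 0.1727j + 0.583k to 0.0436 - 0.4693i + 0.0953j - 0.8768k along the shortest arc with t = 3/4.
0.0926 + 0.537i - 0.0275j + 0.8381k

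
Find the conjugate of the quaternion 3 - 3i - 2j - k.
3 + 3i + 2j + k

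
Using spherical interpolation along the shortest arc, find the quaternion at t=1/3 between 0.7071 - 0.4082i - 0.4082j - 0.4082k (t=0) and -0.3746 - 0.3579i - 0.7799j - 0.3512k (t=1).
0.3894 - 0.4667i - 0.6445j - 0.4639k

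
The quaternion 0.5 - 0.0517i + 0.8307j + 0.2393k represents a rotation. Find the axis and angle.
axis = (-0.0597, 0.9592, 0.2763), θ = 2π/3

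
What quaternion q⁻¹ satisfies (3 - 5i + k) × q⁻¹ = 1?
0.0857 + 0.1429i - 0.0286k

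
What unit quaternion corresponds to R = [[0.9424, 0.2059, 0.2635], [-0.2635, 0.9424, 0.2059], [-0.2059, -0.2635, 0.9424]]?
0.9782 - 0.12i + 0.12j - 0.12k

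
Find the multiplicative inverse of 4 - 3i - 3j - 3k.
0.093 + 0.0698i + 0.0698j + 0.0698k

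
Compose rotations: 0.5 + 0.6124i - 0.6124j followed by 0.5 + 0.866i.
-0.2803 + 0.7392i - 0.3062j - 0.5303k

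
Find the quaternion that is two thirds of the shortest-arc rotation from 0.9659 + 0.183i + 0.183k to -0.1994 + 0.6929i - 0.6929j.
0.634 - 0.4974i + 0.5856j + 0.0882k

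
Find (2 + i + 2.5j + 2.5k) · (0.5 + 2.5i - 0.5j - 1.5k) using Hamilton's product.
3.5 + 3i + 8j - 8.5k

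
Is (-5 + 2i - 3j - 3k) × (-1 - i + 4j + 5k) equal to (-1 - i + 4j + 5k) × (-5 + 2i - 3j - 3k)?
No: pq = 34 - 24j - 17k ≠ 34 + 6i - 10j - 27k = qp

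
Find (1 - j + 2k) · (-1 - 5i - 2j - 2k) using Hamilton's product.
1 + i - 11j - 9k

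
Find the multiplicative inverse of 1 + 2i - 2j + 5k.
0.0294 - 0.0588i + 0.0588j - 0.1471k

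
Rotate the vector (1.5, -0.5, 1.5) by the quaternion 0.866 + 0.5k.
(1.183, 1.049, 1.5)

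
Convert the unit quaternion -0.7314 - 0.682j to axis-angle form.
axis = (0, -1, 0), θ = 274°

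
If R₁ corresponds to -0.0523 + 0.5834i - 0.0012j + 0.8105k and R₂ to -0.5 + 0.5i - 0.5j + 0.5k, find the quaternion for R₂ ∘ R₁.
-0.6714 - 0.7225i - 0.0868j - 0.1403k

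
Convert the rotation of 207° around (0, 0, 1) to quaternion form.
-0.2334 + 0.9724k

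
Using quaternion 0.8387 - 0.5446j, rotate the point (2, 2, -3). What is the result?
(3.554, 2, 0.607)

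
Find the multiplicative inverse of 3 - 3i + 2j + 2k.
0.1154 + 0.1154i - 0.0769j - 0.0769k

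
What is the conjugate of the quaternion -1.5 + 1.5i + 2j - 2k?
-1.5 - 1.5i - 2j + 2k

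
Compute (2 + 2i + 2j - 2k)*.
2 - 2i - 2j + 2k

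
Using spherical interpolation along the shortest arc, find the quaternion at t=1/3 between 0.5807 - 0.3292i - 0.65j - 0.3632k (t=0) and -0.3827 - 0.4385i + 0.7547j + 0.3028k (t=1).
0.5547 - 0.0721i - 0.7416j - 0.3704k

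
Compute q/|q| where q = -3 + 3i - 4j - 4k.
-0.4243 + 0.4243i - 0.5657j - 0.5657k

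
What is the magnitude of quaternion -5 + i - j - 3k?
6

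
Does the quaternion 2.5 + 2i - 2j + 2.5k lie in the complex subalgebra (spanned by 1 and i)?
No. The quaternion 2.5 + 2i - 2j + 2.5k has j-coefficient y = -2 and k-coefficient z = 2.5, not both zero, so it does not lie in the complex subalgebra spanned by 1 and i.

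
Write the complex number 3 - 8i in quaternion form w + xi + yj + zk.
3 - 8i + 0j + 0k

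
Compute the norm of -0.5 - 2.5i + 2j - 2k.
3.808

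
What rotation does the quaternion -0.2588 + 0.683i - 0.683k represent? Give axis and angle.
axis = (√2/2, 0, -√2/2), θ = 7π/6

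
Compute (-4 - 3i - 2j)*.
-4 + 3i + 2j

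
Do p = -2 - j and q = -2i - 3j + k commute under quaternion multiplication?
No: pq = -3 + 3i + 6j - 4k ≠ -3 + 5i + 6j = qp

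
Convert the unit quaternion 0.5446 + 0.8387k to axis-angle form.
axis = (0, 0, 1), θ = 114°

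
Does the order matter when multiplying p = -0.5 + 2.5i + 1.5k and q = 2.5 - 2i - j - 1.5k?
Yes: pq = 6 + 8.75i + 1.25j + 2k ≠ 6 + 5.75i - 0.25j + 7k = qp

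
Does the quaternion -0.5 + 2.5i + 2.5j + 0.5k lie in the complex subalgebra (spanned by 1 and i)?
No. The quaternion -0.5 + 2.5i + 2.5j + 0.5k has j-coefficient y = 2.5 and k-coefficient z = 0.5, not both zero, so it does not lie in the complex subalgebra spanned by 1 and i.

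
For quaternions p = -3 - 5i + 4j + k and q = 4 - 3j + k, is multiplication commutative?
No: pq = -1 - 13i + 30j + 16k ≠ -1 - 27i + 20j - 14k = qp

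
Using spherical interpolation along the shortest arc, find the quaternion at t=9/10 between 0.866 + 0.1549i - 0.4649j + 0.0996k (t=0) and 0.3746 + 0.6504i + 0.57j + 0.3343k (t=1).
0.482 + 0.6483i + 0.4842j + 0.336k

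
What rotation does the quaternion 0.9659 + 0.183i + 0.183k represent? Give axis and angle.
axis = (√2/2, 0, √2/2), θ = π/6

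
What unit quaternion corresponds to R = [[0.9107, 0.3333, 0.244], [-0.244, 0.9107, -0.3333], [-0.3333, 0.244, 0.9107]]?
0.9659 + 0.1494i + 0.1494j - 0.1494k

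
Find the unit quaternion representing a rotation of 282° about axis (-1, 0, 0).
-0.7771 - 0.6293i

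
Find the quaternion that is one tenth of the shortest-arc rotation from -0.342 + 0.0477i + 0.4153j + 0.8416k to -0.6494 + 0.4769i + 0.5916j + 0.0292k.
-0.3969 + 0.1017i + 0.4584j + 0.7887k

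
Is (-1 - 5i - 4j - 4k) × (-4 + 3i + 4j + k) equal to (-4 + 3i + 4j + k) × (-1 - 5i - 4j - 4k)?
No: pq = 39 + 29i + 5j + 7k ≠ 39 + 5i + 19j + 23k = qp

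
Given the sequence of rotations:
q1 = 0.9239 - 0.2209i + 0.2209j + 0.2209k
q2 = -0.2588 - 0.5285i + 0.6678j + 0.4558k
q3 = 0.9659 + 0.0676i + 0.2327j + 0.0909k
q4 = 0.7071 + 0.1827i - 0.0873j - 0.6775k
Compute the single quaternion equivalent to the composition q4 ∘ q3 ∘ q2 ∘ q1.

q2 · q1 = -0.6041 - 0.3843i + 0.5759j + 0.3947k
q3 · q2 · q1 = -0.7274 - 0.3725i + 0.3541j + 0.4547k
q4 · q3 · q2 · q1 = -0.1073 - 0.1961i + 0.4832j + 0.8465k
-0.1073 - 0.1961i + 0.4832j + 0.8465k


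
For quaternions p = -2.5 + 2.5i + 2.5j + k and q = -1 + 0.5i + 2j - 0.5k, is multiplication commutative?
No: pq = -3.25 - 7i - 5.75j + 4k ≠ -3.25 - 0.5i - 9.25j - 3.5k = qp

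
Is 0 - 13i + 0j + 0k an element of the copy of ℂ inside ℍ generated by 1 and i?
Yes. The quaternion -13i has j- and k-coefficients y = z = 0, so it lies in the complex subalgebra spanned by 1 and i.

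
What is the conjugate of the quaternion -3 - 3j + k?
-3 + 3j - k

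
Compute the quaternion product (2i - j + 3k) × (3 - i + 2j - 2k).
10 + 2i - 2j + 12k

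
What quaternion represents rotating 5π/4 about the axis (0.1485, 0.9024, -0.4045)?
-0.3827 + 0.1372i + 0.8337j - 0.3737k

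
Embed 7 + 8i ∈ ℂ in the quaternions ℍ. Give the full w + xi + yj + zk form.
7 + 8i + 0j + 0k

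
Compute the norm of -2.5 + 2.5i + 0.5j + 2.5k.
√19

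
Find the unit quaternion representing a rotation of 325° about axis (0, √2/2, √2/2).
-0.9537 + 0.2126j + 0.2126k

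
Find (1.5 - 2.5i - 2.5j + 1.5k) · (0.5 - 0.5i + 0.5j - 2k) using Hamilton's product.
3.75 + 2.25i - 6.25j - 4.75k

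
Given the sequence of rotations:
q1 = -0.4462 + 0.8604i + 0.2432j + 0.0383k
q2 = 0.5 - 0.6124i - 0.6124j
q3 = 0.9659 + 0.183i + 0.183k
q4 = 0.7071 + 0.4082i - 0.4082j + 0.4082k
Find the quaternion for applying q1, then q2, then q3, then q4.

q2 · q1 = 0.4527 + 0.68i + 0.4183j + 0.3971k
q3 · q2 · q1 = 0.2402 + 0.6631i + 0.4558j + 0.543k
q4 · q3 · q2 · q1 = -0.1364 + 0.1592i + 0.2733j + 0.9387k
-0.1364 + 0.1592i + 0.2733j + 0.9387k


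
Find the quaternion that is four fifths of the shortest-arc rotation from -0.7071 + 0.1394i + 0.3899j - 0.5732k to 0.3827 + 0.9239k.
-0.4653 + 0.0298i + 0.0834j - 0.8807k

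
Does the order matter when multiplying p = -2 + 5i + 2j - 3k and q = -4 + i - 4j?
Yes: pq = 11 - 34i - 3j - 10k ≠ 11 - 10i + 3j + 34k = qp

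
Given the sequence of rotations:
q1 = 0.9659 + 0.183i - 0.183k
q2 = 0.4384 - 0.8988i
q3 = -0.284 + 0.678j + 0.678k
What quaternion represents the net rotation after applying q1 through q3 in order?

q2 · q1 = 0.5879 - 0.7879i - 0.1645j - 0.0802k
q3 · q2 · q1 = -0.0011 + 0.2809i - 0.0889j + 0.9556k
-0.0011 + 0.2809i - 0.0889j + 0.9556k


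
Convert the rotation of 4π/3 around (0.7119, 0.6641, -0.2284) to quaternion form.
-0.5 + 0.6165i + 0.5751j - 0.1978k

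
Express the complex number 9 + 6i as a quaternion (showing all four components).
9 + 6i + 0j + 0k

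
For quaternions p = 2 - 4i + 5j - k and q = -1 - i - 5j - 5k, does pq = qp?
No: pq = 14 - 28i - 34j + 16k ≠ 14 + 32i + 4j - 34k = qp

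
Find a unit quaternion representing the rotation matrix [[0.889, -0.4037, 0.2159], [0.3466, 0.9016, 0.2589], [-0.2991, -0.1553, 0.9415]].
0.9659 - 0.1072i + 0.1333j + 0.1942k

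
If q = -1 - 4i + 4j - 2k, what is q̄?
-1 + 4i - 4j + 2k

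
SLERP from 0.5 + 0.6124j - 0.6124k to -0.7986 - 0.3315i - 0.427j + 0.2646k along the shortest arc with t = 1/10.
0.5402 + 0.0352i + 0.6031j - 0.5858k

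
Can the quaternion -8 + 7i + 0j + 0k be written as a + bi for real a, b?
Yes. The quaternion -8 + 7i has j- and k-coefficients y = z = 0, so it lies in the complex subalgebra spanned by 1 and i.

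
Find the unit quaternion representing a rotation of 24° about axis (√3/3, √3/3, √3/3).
0.9781 + 0.12i + 0.12j + 0.12k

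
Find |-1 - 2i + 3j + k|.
√15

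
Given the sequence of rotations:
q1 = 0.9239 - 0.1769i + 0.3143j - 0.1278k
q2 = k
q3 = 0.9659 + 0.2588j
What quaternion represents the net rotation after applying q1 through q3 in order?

q2 · q1 = 0.1278 - 0.3143i - 0.1769j + 0.9239k
q3 · q2 · q1 = 0.1692 - 0.0645i - 0.1378j + 0.9737k
0.1692 - 0.0645i - 0.1378j + 0.9737k


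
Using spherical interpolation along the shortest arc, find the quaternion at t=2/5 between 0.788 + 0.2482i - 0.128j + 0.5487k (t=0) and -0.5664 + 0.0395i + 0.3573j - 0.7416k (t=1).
0.7184 + 0.1363i - 0.2262j + 0.6436k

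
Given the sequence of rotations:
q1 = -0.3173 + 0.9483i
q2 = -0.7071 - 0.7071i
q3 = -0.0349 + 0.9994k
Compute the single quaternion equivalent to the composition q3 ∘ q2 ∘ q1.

q2 · q1 = 0.8949 - 0.4462i
q3 · q2 · q1 = -0.0312 + 0.0156i - 0.4459j + 0.8944k
-0.0312 + 0.0156i - 0.4459j + 0.8944k


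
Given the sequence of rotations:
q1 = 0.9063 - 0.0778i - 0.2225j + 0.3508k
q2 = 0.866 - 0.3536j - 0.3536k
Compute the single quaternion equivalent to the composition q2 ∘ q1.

q2 · q1 = 0.8302 - 0.2701i - 0.4856j - 0.0442k
0.8302 - 0.2701i - 0.4856j - 0.0442k


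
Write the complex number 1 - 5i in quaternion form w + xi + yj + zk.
1 - 5i + 0j + 0k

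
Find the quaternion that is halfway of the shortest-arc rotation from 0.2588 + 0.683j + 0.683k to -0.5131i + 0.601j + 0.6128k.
0.1353 - 0.2683i + 0.6713j + 0.6775k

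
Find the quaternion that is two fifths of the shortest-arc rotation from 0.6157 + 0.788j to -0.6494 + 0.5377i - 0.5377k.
0.7475 - 0.2624i + 0.551j + 0.2624k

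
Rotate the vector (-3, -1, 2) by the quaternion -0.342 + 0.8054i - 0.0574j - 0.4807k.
(-2.643, 1.263, 2.329)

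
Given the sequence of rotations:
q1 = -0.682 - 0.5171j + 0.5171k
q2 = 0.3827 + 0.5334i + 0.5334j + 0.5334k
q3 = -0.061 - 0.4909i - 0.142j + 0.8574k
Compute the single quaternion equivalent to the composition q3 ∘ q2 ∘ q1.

q2 · q1 = -0.261 + 0.1879i - 0.8375j - 0.4417k
q3 · q2 · q1 = 0.3679 + 0.8975i + 0.0324j + 0.241k
0.3679 + 0.8975i + 0.0324j + 0.241k


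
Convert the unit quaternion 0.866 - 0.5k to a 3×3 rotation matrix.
[[0.5, 0.866, 0], [-0.866, 0.5, 0], [0, 0, 1]]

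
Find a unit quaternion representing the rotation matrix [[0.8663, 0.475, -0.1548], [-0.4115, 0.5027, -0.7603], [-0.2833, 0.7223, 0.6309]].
0.866 + 0.428i + 0.0371j - 0.2559k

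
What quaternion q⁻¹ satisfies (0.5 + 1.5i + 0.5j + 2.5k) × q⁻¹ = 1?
0.0556 - 0.1667i - 0.0556j - 0.2778k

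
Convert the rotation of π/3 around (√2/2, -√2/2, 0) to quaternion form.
0.866 + 0.3536i - 0.3536j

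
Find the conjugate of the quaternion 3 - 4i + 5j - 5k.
3 + 4i - 5j + 5k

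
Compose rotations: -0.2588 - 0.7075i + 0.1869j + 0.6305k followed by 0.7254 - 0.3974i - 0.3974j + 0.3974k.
-0.6452 - 0.7352i + 0.2078j - 0.0009k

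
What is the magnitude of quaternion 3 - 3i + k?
√19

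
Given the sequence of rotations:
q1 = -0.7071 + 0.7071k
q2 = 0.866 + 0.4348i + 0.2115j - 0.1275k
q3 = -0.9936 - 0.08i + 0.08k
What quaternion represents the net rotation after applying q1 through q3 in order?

q2 · q1 = -0.5222 - 0.1579i - 0.457j + 0.7025k
q3 · q2 · q1 = 0.45 + 0.2352i + 0.4976j - 0.7032k
0.45 + 0.2352i + 0.4976j - 0.7032k


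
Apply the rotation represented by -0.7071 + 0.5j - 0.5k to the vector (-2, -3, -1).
(2.828, -2.414, -0.414)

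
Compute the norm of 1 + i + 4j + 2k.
√22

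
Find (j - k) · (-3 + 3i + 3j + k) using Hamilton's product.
-2 + 4i - 6j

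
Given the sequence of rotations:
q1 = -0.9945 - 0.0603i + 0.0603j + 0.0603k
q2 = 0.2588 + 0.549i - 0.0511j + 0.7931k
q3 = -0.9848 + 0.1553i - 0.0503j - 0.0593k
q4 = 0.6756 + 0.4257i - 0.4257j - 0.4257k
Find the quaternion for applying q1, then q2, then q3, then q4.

q2 · q1 = -0.269 - 0.6125i - 0.0145j - 0.7431k
q3 · q2 · q1 = 0.3152 + 0.5979i + 0.1795j + 0.7147k
q4 · q3 · q2 · q1 = 0.3391 + 0.3103i - 0.5717j + 0.6796k
0.3391 + 0.3103i - 0.5717j + 0.6796k


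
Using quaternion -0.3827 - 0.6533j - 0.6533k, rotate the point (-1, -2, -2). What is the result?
(0.707, -2.5, -1.5)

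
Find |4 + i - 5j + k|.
√43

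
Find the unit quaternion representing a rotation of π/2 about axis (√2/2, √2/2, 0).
0.7071 + 0.5i + 0.5j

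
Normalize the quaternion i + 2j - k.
0.4082i + 0.8165j - 0.4082k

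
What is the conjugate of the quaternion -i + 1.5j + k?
i - 1.5j - k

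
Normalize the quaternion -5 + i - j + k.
-0.9449 + 0.189i - 0.189j + 0.189k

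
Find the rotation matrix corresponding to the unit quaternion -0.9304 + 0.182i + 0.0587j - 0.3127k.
[[0.7975, -0.5605, -0.2231], [0.6032, 0.7382, 0.302], [-0.0046, -0.3754, 0.9269]]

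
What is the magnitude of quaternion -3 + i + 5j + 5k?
√60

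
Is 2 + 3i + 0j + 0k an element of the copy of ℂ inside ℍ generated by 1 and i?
Yes. The quaternion 2 + 3i has j- and k-coefficients y = z = 0, so it lies in the complex subalgebra spanned by 1 and i.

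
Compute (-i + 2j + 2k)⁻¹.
0.1111i - 0.2222j - 0.2222k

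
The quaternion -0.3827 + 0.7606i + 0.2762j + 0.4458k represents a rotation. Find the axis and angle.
axis = (0.8233, 0.299, 0.4825), θ = 5π/4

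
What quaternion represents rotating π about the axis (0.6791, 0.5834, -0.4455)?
0.6791i + 0.5834j - 0.4455k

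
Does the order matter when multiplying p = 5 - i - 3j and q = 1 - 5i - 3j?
Yes: pq = -9 - 26i - 18j - 12k ≠ -9 - 26i - 18j + 12k = qp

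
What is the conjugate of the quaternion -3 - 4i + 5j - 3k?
-3 + 4i - 5j + 3k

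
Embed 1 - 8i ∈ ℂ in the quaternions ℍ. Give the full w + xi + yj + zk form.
1 - 8i + 0j + 0k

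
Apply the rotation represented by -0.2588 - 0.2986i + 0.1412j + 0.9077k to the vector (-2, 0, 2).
(0.145, 1.312, 2.502)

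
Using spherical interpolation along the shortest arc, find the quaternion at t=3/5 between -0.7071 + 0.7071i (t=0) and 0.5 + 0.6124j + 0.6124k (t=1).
-0.7063 + 0.3516i - 0.4345j - 0.4345k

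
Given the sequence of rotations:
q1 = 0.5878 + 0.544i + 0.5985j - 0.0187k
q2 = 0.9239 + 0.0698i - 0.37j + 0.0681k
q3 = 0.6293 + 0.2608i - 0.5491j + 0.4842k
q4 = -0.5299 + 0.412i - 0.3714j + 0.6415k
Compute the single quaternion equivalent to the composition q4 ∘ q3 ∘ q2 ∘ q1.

q2 · q1 = 0.7278 + 0.5098i + 0.3738j + 0.2658k
q3 · q2 · q1 = 0.4016 + 0.1837i + 0.0131j + 0.8971k
q4 · q3 · q2 · q1 = -0.8591 - 0.2735i - 0.4079j - 0.1441k
-0.8591 - 0.2735i - 0.4079j - 0.1441k


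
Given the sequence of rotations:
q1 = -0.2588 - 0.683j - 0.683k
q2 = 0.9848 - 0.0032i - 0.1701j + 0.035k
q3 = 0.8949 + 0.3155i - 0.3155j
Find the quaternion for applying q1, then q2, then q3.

q2 · q1 = -0.3471 + 0.1409i - 0.6308j - 0.6795k
q3 · q2 · q1 = -0.5541 + 0.231i - 0.2406j - 0.7626k
-0.5541 + 0.231i - 0.2406j - 0.7626k


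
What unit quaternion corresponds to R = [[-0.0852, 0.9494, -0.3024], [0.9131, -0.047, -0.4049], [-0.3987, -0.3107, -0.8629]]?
0.0349 + 0.6754i + 0.6894j - 0.2595k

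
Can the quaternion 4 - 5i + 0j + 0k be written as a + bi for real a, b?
Yes. The quaternion 4 - 5i has j- and k-coefficients y = z = 0, so it lies in the complex subalgebra spanned by 1 and i.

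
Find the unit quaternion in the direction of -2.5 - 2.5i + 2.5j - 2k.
-0.5241 - 0.5241i + 0.5241j - 0.4193k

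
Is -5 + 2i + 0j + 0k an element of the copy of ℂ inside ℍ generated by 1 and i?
Yes. The quaternion -5 + 2i has j- and k-coefficients y = z = 0, so it lies in the complex subalgebra spanned by 1 and i.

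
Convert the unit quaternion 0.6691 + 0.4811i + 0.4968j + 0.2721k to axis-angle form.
axis = (0.6474, 0.6685, 0.3661), θ = 96°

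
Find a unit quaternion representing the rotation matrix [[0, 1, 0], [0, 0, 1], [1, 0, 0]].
-0.5 + 0.5i + 0.5j + 0.5k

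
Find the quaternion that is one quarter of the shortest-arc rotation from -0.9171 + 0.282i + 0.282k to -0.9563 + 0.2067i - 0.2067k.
-0.9494 + 0.2692i + 0.1617k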